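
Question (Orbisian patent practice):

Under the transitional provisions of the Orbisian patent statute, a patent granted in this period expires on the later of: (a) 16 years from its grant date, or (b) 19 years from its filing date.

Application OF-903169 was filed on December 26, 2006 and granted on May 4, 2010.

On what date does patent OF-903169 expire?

May 4, 2026

(a) grant + 16 years → 4 May 2026.
(b) filing + 19 years → 26 December 2025.
Later of the two: 4 May 2026.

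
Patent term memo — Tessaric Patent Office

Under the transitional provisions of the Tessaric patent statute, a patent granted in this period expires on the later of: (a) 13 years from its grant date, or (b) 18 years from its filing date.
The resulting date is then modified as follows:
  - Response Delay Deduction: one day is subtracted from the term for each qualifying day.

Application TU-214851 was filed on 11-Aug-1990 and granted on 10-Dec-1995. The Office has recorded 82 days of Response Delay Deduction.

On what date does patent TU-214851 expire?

2008-09-19

(a) grant + 13 years → 10 December 2008.
(b) filing + 18 years → 11 August 2008.
Later of the two: 10 December 2008.
Response Delay Deduction: −82 days → 19 September 2008.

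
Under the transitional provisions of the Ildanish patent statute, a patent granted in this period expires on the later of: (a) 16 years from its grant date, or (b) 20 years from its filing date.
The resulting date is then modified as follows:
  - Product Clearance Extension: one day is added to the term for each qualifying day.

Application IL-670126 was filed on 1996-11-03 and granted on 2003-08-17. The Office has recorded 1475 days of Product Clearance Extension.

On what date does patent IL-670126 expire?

(a) grant + 16 years → 17 August 2019.
(b) filing + 20 years → 3 November 2016.
Later of the two: 17 August 2019.
Product Clearance Extension: +1475 days → 31 August 2023.

2023-08-31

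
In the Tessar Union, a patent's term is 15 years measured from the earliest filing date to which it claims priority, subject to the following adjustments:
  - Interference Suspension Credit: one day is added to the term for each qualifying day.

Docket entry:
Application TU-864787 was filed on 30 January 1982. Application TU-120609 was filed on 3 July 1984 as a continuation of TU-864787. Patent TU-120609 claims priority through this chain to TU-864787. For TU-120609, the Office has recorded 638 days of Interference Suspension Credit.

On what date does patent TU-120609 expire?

1998-10-30

Earliest priority filing: 30 January 1982.
Base term: 30 January 1982 + 15 years → 30 January 1997.
Interference Suspension Credit: +638 days → 30 October 1998.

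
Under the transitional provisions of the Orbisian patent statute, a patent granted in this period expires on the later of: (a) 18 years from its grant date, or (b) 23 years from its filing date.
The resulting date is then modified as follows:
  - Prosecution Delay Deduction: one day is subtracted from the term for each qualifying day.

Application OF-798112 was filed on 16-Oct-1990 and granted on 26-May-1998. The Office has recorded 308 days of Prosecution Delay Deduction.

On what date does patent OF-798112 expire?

July 23, 2015

(a) grant + 18 years → 26 May 2016.
(b) filing + 23 years → 16 October 2013.
Later of the two: 26 May 2016.
Prosecution Delay Deduction: −308 days → 23 July 2015.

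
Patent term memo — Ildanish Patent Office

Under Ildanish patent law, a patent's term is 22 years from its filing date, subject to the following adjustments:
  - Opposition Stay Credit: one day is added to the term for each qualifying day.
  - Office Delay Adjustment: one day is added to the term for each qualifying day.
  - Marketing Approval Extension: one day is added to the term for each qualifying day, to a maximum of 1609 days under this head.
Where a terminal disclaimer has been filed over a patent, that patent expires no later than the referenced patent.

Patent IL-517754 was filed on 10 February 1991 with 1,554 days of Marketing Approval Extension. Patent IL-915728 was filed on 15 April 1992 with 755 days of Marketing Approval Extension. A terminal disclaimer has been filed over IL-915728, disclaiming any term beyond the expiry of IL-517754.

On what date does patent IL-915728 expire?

Natural term of IL-915728:
  Base: filing + 22 years → 15 April 2014.
  Marketing Approval Extension: 755 days (within the 1609-day cap) → +755 days → 9 May 2016.
Expiry of referenced patent IL-517754:
  Base: filing + 22 years → 10 February 2013.
  Marketing Approval Extension: 1554 days (within the 1609-day cap) → +1554 days → 14 May 2017.
Terminal disclaimer: IL-915728 expires on the earlier of 9 May 2016 and 14 May 2017.

2016-05-09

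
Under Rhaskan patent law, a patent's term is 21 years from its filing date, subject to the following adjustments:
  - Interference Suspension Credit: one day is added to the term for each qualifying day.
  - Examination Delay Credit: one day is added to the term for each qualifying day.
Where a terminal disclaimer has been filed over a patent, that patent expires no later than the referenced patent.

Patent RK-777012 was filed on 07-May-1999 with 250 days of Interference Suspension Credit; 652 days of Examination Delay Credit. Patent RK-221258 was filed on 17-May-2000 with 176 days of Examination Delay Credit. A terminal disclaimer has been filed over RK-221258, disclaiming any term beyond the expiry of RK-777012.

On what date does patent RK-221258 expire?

Natural term of RK-221258:
  Base: filing + 21 years → 17 May 2021.
  Examination Delay Credit: +176 days → 9 November 2021.
Expiry of referenced patent RK-777012:
  Base: filing + 21 years → 7 May 2020.
  Interference Suspension Credit: +250 days → 12 January 2021.
  Examination Delay Credit: +652 days → 26 October 2022.
Terminal disclaimer: RK-221258 expires on the earlier of 9 November 2021 and 26 October 2022.

2021-11-09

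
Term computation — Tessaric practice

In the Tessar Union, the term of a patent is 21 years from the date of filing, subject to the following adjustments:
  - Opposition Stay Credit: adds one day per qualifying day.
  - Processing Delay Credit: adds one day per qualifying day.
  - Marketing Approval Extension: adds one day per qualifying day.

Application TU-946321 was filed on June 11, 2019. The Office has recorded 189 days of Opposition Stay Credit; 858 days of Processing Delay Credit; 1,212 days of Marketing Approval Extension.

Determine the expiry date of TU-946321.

August 18, 2046

Base term: filing date + 21 years → 11 June 2040.
Opposition Stay Credit: +189 days → 17 December 2040.
Processing Delay Credit: +858 days → 24 April 2043.
Marketing Approval Extension: +1212 days → 18 August 2046.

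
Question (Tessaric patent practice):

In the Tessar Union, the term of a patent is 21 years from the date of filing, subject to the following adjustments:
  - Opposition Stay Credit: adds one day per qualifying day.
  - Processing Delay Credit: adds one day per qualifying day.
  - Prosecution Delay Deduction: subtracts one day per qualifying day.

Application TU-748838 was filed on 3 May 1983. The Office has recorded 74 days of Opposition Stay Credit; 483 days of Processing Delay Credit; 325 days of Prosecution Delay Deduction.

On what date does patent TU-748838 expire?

December 21, 2004

Base term: filing date + 21 years → 3 May 2004.
Opposition Stay Credit: +74 days → 16 July 2004.
Processing Delay Credit: +483 days → 11 November 2005.
Prosecution Delay Deduction: −325 days → 21 December 2004.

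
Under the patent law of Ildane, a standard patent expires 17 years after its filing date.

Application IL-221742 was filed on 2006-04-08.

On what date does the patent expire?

2023-04-08

Filing date + 17 years → 8 April 2023.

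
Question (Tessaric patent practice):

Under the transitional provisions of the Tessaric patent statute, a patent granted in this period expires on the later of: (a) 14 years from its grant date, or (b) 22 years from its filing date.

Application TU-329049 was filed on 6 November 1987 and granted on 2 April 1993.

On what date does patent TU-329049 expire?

(a) grant + 14 years → 2 April 2007.
(b) filing + 22 years → 6 November 2009.
Later of the two: 6 November 2009.

2009-11-06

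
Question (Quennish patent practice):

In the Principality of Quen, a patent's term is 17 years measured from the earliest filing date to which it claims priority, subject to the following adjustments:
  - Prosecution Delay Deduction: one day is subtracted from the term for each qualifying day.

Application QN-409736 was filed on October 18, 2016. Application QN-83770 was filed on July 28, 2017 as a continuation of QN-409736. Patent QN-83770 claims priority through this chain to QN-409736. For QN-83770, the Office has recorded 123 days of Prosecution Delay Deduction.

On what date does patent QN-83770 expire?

Earliest priority filing: 18 October 2016.
Base term: 18 October 2016 + 17 years → 18 October 2033.
Prosecution Delay Deduction: −123 days → 17 June 2033.

2033-06-17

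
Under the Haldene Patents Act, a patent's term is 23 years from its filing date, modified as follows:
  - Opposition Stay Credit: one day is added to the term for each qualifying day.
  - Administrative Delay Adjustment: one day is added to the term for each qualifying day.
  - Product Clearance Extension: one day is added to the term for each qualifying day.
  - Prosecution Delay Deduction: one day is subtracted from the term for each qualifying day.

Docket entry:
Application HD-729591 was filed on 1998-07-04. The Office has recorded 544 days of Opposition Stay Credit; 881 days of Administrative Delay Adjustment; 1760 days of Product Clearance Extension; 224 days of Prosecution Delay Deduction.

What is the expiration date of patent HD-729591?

Base term: filing date + 23 years → 4 July 2021.
Opposition Stay Credit: +544 days → 30 December 2022.
Administrative Delay Adjustment: +881 days → 29 May 2025.
Product Clearance Extension: +1760 days → 24 March 2030.
Prosecution Delay Deduction: −224 days → 12 August 2029.

2029-08-12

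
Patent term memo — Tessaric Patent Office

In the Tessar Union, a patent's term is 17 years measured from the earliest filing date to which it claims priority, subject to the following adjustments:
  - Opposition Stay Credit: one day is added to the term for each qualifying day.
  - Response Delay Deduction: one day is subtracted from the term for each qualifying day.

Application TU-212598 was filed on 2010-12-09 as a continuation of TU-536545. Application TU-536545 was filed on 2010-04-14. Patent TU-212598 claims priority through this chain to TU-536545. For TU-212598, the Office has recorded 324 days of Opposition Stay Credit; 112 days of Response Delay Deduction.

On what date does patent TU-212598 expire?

2027-11-12

Earliest priority filing: 14 April 2010.
Base term: 14 April 2010 + 17 years → 14 April 2027.
Opposition Stay Credit: +324 days → 3 March 2028.
Response Delay Deduction: −112 days → 12 November 2027.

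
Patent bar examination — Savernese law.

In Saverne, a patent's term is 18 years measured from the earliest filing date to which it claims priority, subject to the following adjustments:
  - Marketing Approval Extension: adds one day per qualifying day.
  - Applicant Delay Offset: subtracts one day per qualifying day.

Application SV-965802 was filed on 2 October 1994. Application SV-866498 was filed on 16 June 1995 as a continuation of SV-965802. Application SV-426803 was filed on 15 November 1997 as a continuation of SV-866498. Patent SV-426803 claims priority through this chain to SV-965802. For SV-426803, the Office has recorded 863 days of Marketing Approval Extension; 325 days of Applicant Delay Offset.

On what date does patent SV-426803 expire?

Earliest priority filing: 2 October 1994.
Base term: 2 October 1994 + 18 years → 2 October 2012.
Marketing Approval Extension: +863 days → 12 February 2015.
Applicant Delay Offset: −325 days → 24 March 2014.

2014-03-24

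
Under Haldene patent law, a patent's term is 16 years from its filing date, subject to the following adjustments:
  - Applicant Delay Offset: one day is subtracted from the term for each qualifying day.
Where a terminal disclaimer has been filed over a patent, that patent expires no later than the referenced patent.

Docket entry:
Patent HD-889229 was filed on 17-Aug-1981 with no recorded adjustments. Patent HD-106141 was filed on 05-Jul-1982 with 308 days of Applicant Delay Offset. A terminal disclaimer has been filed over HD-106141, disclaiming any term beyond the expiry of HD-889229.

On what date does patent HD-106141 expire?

Natural term of HD-106141:
  Base: filing + 16 years → 5 July 1998.
  Applicant Delay Offset: −308 days → 31 August 1997.
Expiry of referenced patent HD-889229:
  Base: filing + 16 years → 17 August 1997.
Terminal disclaimer: HD-106141 expires on the earlier of 31 August 1997 and 17 August 1997.

1997-08-17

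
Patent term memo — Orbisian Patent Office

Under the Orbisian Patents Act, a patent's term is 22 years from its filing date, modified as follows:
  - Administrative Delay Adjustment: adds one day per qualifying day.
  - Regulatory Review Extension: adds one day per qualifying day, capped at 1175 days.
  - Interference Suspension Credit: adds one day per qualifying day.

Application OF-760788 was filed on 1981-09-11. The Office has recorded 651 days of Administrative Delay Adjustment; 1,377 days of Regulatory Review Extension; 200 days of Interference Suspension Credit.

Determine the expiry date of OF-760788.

Base term: filing date + 22 years → 11 September 2003.
Administrative Delay Adjustment: +651 days → 23 June 2005.
Regulatory Review Extension: 1377 days claimed exceeds the 1175-day cap, so +1175 days → 10 September 2008.
Interference Suspension Credit: +200 days → 29 March 2009.

2009-03-29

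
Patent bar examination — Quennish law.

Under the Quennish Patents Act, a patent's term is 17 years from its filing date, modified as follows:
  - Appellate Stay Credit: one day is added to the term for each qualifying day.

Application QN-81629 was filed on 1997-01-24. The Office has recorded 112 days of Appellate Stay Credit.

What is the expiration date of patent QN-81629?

2014-05-16

Base term: filing date + 17 years → 24 January 2014.
Appellate Stay Credit: +112 days → 16 May 2014.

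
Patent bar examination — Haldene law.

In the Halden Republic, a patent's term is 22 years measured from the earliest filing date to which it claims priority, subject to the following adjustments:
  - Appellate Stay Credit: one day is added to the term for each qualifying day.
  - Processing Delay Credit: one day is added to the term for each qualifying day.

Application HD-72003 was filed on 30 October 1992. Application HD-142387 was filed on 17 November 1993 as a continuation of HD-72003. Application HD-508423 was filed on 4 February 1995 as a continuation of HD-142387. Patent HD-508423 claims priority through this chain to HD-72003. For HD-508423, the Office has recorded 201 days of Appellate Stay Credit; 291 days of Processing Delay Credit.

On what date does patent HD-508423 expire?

March 5, 2016

Earliest priority filing: 30 October 1992.
Base term: 30 October 1992 + 22 years → 30 October 2014.
Appellate Stay Credit: +201 days → 19 May 2015.
Processing Delay Credit: +291 days → 5 March 2016.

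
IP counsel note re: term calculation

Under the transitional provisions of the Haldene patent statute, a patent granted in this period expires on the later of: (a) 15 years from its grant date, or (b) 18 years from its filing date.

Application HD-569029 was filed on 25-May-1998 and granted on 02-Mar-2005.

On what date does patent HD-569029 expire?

2020-03-02

(a) grant + 15 years → 2 March 2020.
(b) filing + 18 years → 25 May 2016.
Later of the two: 2 March 2020.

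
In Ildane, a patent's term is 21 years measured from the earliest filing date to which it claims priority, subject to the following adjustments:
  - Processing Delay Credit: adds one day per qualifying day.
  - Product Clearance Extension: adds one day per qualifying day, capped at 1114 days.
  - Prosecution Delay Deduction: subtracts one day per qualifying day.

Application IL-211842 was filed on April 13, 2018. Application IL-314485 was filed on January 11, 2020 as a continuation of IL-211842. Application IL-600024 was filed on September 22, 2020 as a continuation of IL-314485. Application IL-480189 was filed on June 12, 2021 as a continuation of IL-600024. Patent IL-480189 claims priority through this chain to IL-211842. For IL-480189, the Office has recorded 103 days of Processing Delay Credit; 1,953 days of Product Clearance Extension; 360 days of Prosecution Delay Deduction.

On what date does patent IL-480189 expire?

2041-08-17

Earliest priority filing: 13 April 2018.
Base term: 13 April 2018 + 21 years → 13 April 2039.
Processing Delay Credit: +103 days → 25 July 2039.
Product Clearance Extension: 1953 days claimed exceeds the 1114-day cap, so +1114 days → 12 August 2042.
Prosecution Delay Deduction: −360 days → 17 August 2041.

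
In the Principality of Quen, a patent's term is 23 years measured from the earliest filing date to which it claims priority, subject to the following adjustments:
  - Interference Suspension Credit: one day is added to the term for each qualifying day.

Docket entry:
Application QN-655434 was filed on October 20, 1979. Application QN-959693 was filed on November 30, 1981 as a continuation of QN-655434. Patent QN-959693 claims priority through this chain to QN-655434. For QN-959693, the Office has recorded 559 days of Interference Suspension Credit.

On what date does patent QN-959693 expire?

2004-05-01

Earliest priority filing: 20 October 1979.
Base term: 20 October 1979 + 23 years → 20 October 2002.
Interference Suspension Credit: +559 days → 1 May 2004.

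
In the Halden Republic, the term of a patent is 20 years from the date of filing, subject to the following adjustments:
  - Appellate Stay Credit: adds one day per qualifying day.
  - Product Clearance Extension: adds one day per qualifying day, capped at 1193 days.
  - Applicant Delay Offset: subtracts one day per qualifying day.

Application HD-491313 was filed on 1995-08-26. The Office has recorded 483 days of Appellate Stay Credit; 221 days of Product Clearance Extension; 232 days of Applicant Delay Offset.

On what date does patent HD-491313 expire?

2016-12-10

Base term: filing date + 20 years → 26 August 2015.
Appellate Stay Credit: +483 days → 21 December 2016.
Product Clearance Extension: 221 days (within the 1193-day cap) → +221 days → 30 July 2017.
Applicant Delay Offset: −232 days → 10 December 2016.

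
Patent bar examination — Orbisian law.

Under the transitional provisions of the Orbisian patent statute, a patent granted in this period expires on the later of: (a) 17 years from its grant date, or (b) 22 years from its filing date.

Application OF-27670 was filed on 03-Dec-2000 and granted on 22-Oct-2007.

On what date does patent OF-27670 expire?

October 22, 2024

(a) grant + 17 years → 22 October 2024.
(b) filing + 22 years → 3 December 2022.
Later of the two: 22 October 2024.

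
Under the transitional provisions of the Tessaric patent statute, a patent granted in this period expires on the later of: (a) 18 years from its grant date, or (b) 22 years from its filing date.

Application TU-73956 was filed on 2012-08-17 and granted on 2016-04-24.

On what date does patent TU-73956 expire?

August 17, 2034

(a) grant + 18 years → 24 April 2034.
(b) filing + 22 years → 17 August 2034.
Later of the two: 17 August 2034.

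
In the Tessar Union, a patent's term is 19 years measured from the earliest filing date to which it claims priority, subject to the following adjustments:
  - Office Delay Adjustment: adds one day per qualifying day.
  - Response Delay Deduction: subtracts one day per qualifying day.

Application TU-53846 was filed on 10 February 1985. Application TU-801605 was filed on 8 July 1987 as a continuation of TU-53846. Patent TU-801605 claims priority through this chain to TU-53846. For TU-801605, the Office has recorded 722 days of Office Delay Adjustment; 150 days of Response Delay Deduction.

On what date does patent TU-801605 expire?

Earliest priority filing: 10 February 1985.
Base term: 10 February 1985 + 19 years → 10 February 2004.
Office Delay Adjustment: +722 days → 1 February 2006.
Response Delay Deduction: −150 days → 4 September 2005.

2005-09-04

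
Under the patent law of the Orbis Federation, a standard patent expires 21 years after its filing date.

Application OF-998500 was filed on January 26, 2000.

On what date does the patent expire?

Filing date + 21 years → 26 January 2021.

2021-01-26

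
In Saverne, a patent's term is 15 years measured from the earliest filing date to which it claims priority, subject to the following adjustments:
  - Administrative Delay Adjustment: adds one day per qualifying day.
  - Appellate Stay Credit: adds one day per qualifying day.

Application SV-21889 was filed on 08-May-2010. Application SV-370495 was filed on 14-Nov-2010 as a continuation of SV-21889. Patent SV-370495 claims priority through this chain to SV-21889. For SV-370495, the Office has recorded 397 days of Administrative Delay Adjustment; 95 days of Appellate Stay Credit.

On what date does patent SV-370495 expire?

2026-09-12

Earliest priority filing: 8 May 2010.
Base term: 8 May 2010 + 15 years → 8 May 2025.
Administrative Delay Adjustment: +397 days → 9 June 2026.
Appellate Stay Credit: +95 days → 12 September 2026.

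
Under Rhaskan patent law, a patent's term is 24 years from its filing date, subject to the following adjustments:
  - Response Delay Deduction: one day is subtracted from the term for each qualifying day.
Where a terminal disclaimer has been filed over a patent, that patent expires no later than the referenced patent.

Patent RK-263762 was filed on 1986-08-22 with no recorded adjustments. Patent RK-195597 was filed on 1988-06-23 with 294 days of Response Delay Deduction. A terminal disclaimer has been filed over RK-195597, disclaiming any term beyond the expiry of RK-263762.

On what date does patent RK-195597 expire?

August 22, 2010

Natural term of RK-195597:
  Base: filing + 24 years → 23 June 2012.
  Response Delay Deduction: −294 days → 3 September 2011.
Expiry of referenced patent RK-263762:
  Base: filing + 24 years → 22 August 2010.
Terminal disclaimer: RK-195597 expires on the earlier of 3 September 2011 and 22 August 2010.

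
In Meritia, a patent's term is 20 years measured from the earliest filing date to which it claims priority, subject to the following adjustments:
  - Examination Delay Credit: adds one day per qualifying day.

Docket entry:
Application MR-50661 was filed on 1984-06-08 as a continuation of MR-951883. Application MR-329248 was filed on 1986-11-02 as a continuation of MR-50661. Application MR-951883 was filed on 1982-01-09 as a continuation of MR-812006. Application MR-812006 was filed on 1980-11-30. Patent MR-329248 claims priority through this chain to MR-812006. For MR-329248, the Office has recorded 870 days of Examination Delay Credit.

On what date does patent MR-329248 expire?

2003-04-19

Earliest priority filing: 30 November 1980.
Base term: 30 November 1980 + 20 years → 30 November 2000.
Examination Delay Credit: +870 days → 19 April 2003.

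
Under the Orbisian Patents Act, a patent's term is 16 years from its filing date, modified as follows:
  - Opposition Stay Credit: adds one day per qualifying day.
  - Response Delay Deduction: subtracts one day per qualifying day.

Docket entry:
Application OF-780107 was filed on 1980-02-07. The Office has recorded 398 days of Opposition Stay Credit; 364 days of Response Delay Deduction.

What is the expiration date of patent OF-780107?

Base term: filing date + 16 years → 7 February 1996.
Opposition Stay Credit: +398 days → 11 March 1997.
Response Delay Deduction: −364 days → 12 March 1996.

March 12, 1996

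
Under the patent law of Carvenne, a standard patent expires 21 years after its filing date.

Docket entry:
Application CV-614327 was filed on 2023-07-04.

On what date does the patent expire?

Filing date + 21 years → 4 July 2044.

2044-07-04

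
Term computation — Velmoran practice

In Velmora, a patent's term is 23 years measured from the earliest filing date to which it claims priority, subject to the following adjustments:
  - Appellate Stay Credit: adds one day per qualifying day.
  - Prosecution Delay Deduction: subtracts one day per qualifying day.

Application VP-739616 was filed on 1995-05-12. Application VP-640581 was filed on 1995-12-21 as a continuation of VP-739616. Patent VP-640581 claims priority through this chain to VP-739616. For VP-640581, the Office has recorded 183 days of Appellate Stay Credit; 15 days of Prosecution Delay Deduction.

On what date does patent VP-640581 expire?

Earliest priority filing: 12 May 1995.
Base term: 12 May 1995 + 23 years → 12 May 2018.
Appellate Stay Credit: +183 days → 11 November 2018.
Prosecution Delay Deduction: −15 days → 27 October 2018.

October 27, 2018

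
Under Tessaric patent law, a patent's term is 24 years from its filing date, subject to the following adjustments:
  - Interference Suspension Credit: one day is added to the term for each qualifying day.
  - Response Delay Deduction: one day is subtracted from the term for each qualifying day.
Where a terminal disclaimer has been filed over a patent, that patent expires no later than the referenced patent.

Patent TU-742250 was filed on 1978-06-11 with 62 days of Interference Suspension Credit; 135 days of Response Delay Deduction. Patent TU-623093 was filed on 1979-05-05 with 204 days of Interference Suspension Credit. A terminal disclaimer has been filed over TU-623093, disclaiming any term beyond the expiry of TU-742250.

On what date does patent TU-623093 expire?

2002-03-30

Natural term of TU-623093:
  Base: filing + 24 years → 5 May 2003.
  Interference Suspension Credit: +204 days → 25 November 2003.
Expiry of referenced patent TU-742250:
  Base: filing + 24 years → 11 June 2002.
  Interference Suspension Credit: +62 days → 12 August 2002.
  Response Delay Deduction: −135 days → 30 March 2002.
Terminal disclaimer: TU-623093 expires on the earlier of 25 November 2003 and 30 March 2002.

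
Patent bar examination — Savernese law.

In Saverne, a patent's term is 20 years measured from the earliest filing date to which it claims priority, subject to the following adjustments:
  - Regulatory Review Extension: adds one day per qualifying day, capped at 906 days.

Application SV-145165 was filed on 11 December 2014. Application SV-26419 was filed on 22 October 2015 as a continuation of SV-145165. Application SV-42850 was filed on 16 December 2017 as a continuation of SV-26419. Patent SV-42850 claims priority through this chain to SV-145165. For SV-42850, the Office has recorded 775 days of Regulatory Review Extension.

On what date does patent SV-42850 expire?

January 24, 2037

Earliest priority filing: 11 December 2014.
Base term: 11 December 2014 + 20 years → 11 December 2034.
Regulatory Review Extension: 775 days (within the 906-day cap) → +775 days → 24 January 2037.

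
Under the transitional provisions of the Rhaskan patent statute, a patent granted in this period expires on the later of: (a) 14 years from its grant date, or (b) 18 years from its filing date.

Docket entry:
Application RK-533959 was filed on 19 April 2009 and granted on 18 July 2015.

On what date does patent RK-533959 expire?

(a) grant + 14 years → 18 July 2029.
(b) filing + 18 years → 19 April 2027.
Later of the two: 18 July 2029.

2029-07-18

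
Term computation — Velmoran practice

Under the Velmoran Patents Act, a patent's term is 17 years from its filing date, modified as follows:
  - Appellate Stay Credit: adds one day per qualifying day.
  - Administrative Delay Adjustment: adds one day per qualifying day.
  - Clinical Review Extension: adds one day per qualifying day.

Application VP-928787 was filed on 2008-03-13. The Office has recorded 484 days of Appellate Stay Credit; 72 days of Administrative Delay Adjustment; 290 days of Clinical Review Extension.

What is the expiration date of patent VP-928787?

July 7, 2027

Base term: filing date + 17 years → 13 March 2025.
Appellate Stay Credit: +484 days → 10 July 2026.
Administrative Delay Adjustment: +72 days → 20 September 2026.
Clinical Review Extension: +290 days → 7 July 2027.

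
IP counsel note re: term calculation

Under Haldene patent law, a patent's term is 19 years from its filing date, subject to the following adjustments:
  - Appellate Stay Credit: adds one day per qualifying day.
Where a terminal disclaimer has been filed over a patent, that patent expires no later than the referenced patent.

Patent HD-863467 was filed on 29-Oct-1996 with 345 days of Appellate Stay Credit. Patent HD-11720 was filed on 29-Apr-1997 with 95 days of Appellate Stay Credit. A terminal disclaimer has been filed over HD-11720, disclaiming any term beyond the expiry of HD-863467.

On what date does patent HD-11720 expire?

Natural term of HD-11720:
  Base: filing + 19 years → 29 April 2016.
  Appellate Stay Credit: +95 days → 2 August 2016.
Expiry of referenced patent HD-863467:
  Base: filing + 19 years → 29 October 2015.
  Appellate Stay Credit: +345 days → 8 October 2016.
Terminal disclaimer: HD-11720 expires on the earlier of 2 August 2016 and 8 October 2016.

August 2, 2016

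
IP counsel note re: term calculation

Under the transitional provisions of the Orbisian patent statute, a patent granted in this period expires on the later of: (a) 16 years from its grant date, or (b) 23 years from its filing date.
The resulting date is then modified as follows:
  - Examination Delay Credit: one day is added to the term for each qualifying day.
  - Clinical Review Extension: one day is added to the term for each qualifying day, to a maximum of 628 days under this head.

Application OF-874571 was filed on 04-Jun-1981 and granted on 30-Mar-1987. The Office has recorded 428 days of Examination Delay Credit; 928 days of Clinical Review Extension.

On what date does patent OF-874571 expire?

April 26, 2007

(a) grant + 16 years → 30 March 2003.
(b) filing + 23 years → 4 June 2004.
Later of the two: 4 June 2004.
Examination Delay Credit: +428 days → 6 August 2005.
Clinical Review Extension: 928 days claimed exceeds the 628-day cap, so +628 days → 26 April 2007.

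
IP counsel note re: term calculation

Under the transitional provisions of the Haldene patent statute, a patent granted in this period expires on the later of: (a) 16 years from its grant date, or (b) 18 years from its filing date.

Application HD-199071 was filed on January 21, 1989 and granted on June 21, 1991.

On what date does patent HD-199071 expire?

2007-06-21

(a) grant + 16 years → 21 June 2007.
(b) filing + 18 years → 21 January 2007.
Later of the two: 21 June 2007.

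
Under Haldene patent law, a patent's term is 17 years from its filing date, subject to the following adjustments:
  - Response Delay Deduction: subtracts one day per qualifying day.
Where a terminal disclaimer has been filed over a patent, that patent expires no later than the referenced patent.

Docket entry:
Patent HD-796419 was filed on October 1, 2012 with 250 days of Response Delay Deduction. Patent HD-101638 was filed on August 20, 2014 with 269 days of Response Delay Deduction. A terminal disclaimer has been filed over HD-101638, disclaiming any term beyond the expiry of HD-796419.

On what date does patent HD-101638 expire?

Natural term of HD-101638:
  Base: filing + 17 years → 20 August 2031.
  Response Delay Deduction: −269 days → 24 November 2030.
Expiry of referenced patent HD-796419:
  Base: filing + 17 years → 1 October 2029.
  Response Delay Deduction: −250 days → 24 January 2029.
Terminal disclaimer: HD-101638 expires on the earlier of 24 November 2030 and 24 January 2029.

2029-01-24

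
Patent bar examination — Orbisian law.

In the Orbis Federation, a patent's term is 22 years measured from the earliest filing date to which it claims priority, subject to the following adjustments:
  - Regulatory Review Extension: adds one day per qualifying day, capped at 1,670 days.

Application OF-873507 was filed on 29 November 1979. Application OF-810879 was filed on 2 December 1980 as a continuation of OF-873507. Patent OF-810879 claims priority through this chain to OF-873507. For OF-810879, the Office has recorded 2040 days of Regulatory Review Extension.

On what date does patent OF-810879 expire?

2006-06-26

Earliest priority filing: 29 November 1979.
Base term: 29 November 1979 + 22 years → 29 November 2001.
Regulatory Review Extension: 2040 days claimed exceeds the 1670-day cap, so +1670 days → 26 June 2006.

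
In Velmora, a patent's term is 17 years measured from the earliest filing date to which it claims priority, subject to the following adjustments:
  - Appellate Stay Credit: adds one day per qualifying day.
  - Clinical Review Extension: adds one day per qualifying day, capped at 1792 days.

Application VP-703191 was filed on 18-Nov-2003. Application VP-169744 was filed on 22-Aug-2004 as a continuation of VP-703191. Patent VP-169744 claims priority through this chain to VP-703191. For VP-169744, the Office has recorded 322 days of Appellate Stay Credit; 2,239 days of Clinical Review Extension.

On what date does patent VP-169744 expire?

2026-09-02

Earliest priority filing: 18 November 2003.
Base term: 18 November 2003 + 17 years → 18 November 2020.
Appellate Stay Credit: +322 days → 6 October 2021.
Clinical Review Extension: 2239 days claimed exceeds the 1792-day cap, so +1792 days → 2 September 2026.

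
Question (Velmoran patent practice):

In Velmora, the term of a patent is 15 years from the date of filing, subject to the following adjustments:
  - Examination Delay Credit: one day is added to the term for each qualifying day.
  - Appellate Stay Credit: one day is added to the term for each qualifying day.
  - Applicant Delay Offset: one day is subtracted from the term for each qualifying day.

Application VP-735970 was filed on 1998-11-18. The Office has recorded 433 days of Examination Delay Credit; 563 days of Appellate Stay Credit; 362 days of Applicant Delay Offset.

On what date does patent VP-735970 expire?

2015-08-14

Base term: filing date + 15 years → 18 November 2013.
Examination Delay Credit: +433 days → 25 January 2015.
Appellate Stay Credit: +563 days → 10 August 2016.
Applicant Delay Offset: −362 days → 14 August 2015.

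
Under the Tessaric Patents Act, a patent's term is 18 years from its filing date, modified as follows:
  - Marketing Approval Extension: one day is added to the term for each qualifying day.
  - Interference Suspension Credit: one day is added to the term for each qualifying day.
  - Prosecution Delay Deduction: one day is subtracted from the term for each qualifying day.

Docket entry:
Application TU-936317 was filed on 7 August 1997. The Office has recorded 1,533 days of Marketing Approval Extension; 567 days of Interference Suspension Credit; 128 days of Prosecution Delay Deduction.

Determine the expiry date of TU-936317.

Base term: filing date + 18 years → 7 August 2015.
Marketing Approval Extension: +1533 days → 18 October 2019.
Interference Suspension Credit: +567 days → 7 May 2021.
Prosecution Delay Deduction: −128 days → 30 December 2020.

December 30, 2020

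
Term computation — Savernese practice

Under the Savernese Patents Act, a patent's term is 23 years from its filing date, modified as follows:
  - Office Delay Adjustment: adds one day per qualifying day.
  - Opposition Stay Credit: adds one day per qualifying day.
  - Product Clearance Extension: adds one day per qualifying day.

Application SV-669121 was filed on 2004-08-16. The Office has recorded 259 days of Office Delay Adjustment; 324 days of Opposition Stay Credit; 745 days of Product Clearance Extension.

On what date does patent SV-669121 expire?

2031-04-05

Base term: filing date + 23 years → 16 August 2027.
Office Delay Adjustment: +259 days → 1 May 2028.
Opposition Stay Credit: +324 days → 21 March 2029.
Product Clearance Extension: +745 days → 5 April 2031.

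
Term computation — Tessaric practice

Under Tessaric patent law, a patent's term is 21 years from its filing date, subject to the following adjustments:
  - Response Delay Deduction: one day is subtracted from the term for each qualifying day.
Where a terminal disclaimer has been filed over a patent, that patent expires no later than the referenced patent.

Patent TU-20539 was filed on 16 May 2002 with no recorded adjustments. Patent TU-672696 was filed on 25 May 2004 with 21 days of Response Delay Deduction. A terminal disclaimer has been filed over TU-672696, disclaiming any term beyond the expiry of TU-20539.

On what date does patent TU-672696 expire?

2023-05-16

Natural term of TU-672696:
  Base: filing + 21 years → 25 May 2025.
  Response Delay Deduction: −21 days → 4 May 2025.
Expiry of referenced patent TU-20539:
  Base: filing + 21 years → 16 May 2023.
Terminal disclaimer: TU-672696 expires on the earlier of 4 May 2025 and 16 May 2023.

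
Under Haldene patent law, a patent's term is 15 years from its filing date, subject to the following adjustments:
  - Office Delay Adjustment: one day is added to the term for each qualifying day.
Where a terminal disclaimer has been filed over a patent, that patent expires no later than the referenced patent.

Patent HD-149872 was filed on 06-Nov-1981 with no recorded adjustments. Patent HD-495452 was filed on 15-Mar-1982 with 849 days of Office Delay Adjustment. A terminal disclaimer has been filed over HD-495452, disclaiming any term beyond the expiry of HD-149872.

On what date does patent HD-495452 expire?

Natural term of HD-495452:
  Base: filing + 15 years → 15 March 1997.
  Office Delay Adjustment: +849 days → 12 July 1999.
Expiry of referenced patent HD-149872:
  Base: filing + 15 years → 6 November 1996.
Terminal disclaimer: HD-495452 expires on the earlier of 12 July 1999 and 6 November 1996.

November 6, 1996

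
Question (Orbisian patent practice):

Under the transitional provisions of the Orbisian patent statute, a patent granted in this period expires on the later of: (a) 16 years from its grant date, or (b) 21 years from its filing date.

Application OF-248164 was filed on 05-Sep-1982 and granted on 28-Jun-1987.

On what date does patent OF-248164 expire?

September 5, 2003

(a) grant + 16 years → 28 June 2003.
(b) filing + 21 years → 5 September 2003.
Later of the two: 5 September 2003.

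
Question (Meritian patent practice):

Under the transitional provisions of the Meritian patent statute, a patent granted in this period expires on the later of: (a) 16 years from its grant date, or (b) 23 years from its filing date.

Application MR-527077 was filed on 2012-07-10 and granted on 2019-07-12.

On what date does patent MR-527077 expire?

(a) grant + 16 years → 12 July 2035.
(b) filing + 23 years → 10 July 2035.
Later of the two: 12 July 2035.

2035-07-12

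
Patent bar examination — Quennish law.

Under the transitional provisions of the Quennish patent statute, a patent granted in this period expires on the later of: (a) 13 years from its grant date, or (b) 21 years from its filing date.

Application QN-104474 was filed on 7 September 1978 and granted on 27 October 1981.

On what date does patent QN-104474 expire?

September 7, 1999

(a) grant + 13 years → 27 October 1994.
(b) filing + 21 years → 7 September 1999.
Later of the two: 7 September 1999.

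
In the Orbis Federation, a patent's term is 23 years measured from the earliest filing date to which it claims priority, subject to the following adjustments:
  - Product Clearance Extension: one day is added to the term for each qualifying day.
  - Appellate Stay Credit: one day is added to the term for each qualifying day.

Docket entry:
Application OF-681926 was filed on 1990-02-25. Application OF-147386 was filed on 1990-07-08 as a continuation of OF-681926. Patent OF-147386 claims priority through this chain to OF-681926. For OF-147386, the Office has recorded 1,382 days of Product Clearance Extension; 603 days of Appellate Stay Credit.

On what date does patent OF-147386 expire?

Earliest priority filing: 25 February 1990.
Base term: 25 February 1990 + 23 years → 25 February 2013.
Product Clearance Extension: +1382 days → 8 December 2016.
Appellate Stay Credit: +603 days → 3 August 2018.

2018-08-03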